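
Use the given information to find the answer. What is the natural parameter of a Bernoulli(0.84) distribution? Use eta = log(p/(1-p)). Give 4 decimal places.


Natural parameter for Bernoulli: eta = log(p/(1-p)).
p = 0.84, 1-p = 0.16.
p/(1-p) = 5.25.
eta = log(5.25) = 1.6582

1.6582


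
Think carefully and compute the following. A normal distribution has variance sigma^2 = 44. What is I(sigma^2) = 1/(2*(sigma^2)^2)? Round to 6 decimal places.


Fisher information for variance: I(sigma^2) = 1/(2*sigma^4).
sigma^2 = 44, so sigma^4 = 1936.
I = 1/(2*1936) = 1/3872 = 0.000258

0.000258


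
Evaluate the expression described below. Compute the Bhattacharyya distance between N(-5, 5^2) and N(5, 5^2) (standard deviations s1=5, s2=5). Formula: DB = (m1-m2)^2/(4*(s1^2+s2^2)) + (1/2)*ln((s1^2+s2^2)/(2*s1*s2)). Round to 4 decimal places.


Bhattacharyya distance between two Gaussians:
DB = (m1-m2)^2/(4*(s1^2+s2^2)) + (1/2)*ln((s1^2+s2^2)/(2*s1*s2)).
(m1-m2)^2 = (-10)^2 = 100.
s1^2+s2^2 = 25 + 25 = 50.
term1 = 100/200 = 0.5.
term2 = 0.5*ln(50/50.0) = 0.0.
DB = 0.5 + 0.0 = 0.5000

0.5000


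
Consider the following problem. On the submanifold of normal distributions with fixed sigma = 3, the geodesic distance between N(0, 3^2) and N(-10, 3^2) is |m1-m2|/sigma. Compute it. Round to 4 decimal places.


On the fixed-variance normal subfamily, geodesic distance = |m1-m2|/sigma.
|0 - -10| = 10.
sigma = 3.
d = 10/3 = 3.3333

3.3333


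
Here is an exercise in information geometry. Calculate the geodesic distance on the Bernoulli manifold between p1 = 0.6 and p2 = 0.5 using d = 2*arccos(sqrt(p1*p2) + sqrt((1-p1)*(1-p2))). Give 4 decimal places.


Geodesic distance on Bernoulli manifold:
d(p1,p2) = 2*arccos(sqrt(p1*p2) + sqrt((1-p1)*(1-p2))).
sqrt(p1*p2) = sqrt(0.6*0.5) = 0.547723.
sqrt((1-p1)*(1-p2)) = sqrt(0.4*0.5) = 0.447214.
arg = 0.547723 + 0.447214 = 0.994936.
d = 2*arccos(0.994936) = 0.2014

0.2014


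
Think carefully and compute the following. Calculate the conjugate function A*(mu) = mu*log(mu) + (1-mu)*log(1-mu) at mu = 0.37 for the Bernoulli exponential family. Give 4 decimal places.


Legendre transform for Bernoulli:
A*(mu) = mu*log(mu) + (1-mu)*log(1-mu).
mu = 0.37, 1-mu = 0.63.
mu*log(mu) = 0.37*log(0.37) = -0.367873.
(1-mu)*log(1-mu) = 0.63*log(0.63) = -0.291082.
A* = -0.367873 + -0.291082 = -0.6590

-0.6590


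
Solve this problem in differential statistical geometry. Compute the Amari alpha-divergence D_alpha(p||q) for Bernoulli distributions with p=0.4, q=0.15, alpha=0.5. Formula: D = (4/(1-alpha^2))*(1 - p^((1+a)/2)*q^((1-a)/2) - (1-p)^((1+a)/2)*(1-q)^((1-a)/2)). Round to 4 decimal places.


Amari alpha-divergence:
D = (4/(1-alpha^2))*(1 - p^((1+a)/2)*q^((1-a)/2) - (1-p)^((1+a)/2)*(1-q)^((1-a)/2)).
alpha = 0.5, p = 0.4, q = 0.15.
e1 = (1+alpha)/2 = 0.75, e2 = (1-alpha)/2 = 0.25.
t1 = p^e1 * q^e2 = 0.4^0.75 * 0.15^0.25 = 0.313017.
t2 = (1-p)^e1 * (1-q)^e2 = 0.6^0.75 * 0.85^0.25 = 0.654588.
4/(1-alpha^2) = 5.333333.
D = 5.333333*(1 - 0.313017 - 0.654588) = 0.1728

0.1728


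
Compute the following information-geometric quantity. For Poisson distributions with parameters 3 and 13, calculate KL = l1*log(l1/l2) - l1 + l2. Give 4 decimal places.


KL divergence for Poisson:
KL = l1*log(l1/l2) - l1 + l2.
l1 = 3, l2 = 13.
log(3/13) = -1.466337.
l1*log(l1/l2) = 3 * -1.466337 = -4.399011.
KL = -4.399011 - 3 + 13 = 5.6010

5.6010


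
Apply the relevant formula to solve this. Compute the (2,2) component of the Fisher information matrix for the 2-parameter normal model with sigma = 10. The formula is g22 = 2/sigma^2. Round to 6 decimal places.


For the 2-parameter normal family, the Fisher metric has:
  g11 = 1/sigma^2, g22 = 2/sigma^2.
sigma = 10, sigma^2 = 100.
g22 = 0.020000

0.020000


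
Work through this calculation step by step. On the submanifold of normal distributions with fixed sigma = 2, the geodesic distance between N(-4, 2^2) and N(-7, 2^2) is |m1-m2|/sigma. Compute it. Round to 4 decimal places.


On the fixed-variance normal subfamily, geodesic distance = |m1-m2|/sigma.
|-4 - -7| = 3.
sigma = 2.
d = 3/2 = 1.5000

1.5000


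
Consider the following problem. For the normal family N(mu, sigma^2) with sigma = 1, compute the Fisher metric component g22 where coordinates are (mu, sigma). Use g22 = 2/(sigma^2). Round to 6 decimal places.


For the 2-parameter normal family, the Fisher metric has:
  g11 = 1/sigma^2, g22 = 2/sigma^2.
sigma = 1, sigma^2 = 1.
g22 = 2.000000

2.000000


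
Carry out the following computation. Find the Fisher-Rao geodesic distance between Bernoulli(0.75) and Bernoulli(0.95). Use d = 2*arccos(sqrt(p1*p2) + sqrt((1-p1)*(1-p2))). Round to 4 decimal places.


Geodesic distance on Bernoulli manifold:
d(p1,p2) = 2*arccos(sqrt(p1*p2) + sqrt((1-p1)*(1-p2))).
sqrt(p1*p2) = sqrt(0.75*0.95) = 0.844097.
sqrt((1-p1)*(1-p2)) = sqrt(0.25*0.05) = 0.111803.
arg = 0.844097 + 0.111803 = 0.955901.
d = 2*arccos(0.955901) = 0.5962

0.5962


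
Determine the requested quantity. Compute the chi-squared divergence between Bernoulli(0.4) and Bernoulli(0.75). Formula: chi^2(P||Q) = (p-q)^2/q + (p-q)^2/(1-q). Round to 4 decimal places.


Chi-squared divergence between Bernoulli distributions:
chi^2 = (p-q)^2/q + (p-q)^2/(1-q).
p = 0.4, q = 0.75, p-q = -0.35.
(p-q)^2 = 0.1225.
term1 = 0.1225/0.75 = 0.163333.
term2 = 0.1225/0.25 = 0.49.
chi^2 = 0.163333 + 0.49 = 0.6533

0.6533


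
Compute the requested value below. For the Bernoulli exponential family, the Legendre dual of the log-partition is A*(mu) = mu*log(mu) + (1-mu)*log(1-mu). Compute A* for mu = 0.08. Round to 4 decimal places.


Legendre transform for Bernoulli:
A*(mu) = mu*log(mu) + (1-mu)*log(1-mu).
mu = 0.08, 1-mu = 0.92.
mu*log(mu) = 0.08*log(0.08) = -0.202058.
(1-mu)*log(1-mu) = 0.92*log(0.92) = -0.076711.
A* = -0.202058 + -0.076711 = -0.2788

-0.2788


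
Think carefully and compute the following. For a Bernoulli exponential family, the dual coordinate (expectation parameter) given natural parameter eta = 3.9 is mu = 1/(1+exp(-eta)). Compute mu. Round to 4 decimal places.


Dual coordinate (expectation parameter) for Bernoulli:
mu = 1/(1+exp(-eta)).
eta = 3.9.
exp(-eta) = exp(-3.9) = 0.020242.
mu = 1/(1+0.020242) = 0.9802

0.9802


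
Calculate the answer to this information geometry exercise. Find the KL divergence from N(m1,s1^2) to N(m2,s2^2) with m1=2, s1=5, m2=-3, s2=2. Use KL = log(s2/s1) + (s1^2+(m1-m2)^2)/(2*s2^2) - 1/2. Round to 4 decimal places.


KL divergence between normal distributions:
KL = log(s2/s1) + (s1^2 + (m1-m2)^2)/(2*s2^2) - 1/2.
log(2/5) = -0.916291.
(5^2 + (2--3)^2)/(2*2^2) = (25 + 25)/8 = 6.25.
KL = -0.916291 + 6.25 - 0.5 = 4.8337

4.8337


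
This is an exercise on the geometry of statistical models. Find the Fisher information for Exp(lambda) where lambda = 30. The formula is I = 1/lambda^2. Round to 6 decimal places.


Fisher information for exponential: I(lambda) = 1/lambda^2.
lambda = 30, lambda^2 = 900.
I = 1/900 = 0.001111

0.001111


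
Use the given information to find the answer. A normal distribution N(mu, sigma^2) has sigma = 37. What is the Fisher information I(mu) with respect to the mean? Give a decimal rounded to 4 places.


The Fisher information for the mean of a normal distribution is I(mu) = 1/sigma^2.
sigma = 37, so sigma^2 = 1369.
I(mu) = 1/1369 = 0.0007

0.0007


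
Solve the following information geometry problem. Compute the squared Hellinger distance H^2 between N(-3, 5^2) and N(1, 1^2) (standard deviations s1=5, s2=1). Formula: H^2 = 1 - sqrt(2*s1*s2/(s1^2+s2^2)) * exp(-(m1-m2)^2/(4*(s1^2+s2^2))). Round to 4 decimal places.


Squared Hellinger distance for Gaussians:
H^2 = 1 - sqrt(2*s1*s2/(s1^2+s2^2)) * exp(-(m1-m2)^2/(4*(s1^2+s2^2))).
s1^2 = 25, s2^2 = 1, s1^2+s2^2 = 26.
sqrt(2*5*1/(26)) = 0.620174.
(m1-m2)^2 = (-4)^2 = 16.
exp(-16/(4*26)) = exp(-0.153846) = 0.857404.
H^2 = 1 - 0.620174*0.857404 = 0.4683

0.4683


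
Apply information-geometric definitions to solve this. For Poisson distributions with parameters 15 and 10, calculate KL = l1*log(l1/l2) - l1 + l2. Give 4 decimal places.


KL divergence for Poisson:
KL = l1*log(l1/l2) - l1 + l2.
l1 = 15, l2 = 10.
log(15/10) = 0.405465.
l1*log(l1/l2) = 15 * 0.405465 = 6.081977.
KL = 6.081977 - 15 + 10 = 1.0820

1.0820


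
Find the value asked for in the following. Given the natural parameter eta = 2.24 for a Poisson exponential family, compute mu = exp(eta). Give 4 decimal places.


Expectation parameter for Poisson exponential family:
mu = exp(eta).
eta = 2.24.
mu = exp(2.24) = 9.3933

9.3933


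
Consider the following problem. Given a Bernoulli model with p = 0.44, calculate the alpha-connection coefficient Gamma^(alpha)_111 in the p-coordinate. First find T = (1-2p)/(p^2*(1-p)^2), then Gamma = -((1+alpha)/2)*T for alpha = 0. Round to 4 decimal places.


Skewness (Amari-Chentsov) tensor: T = (1-2p)/(p^2*(1-p)^2).
p = 0.44, 1-2p = 0.12, p^2 = 0.1936, (1-p)^2 = 0.3136.
T = 0.12/(0.1936 * 0.3136) = 1.976514.
In the p-coordinate, Gamma^(alpha) = Gamma^(0) - (alpha/2)*T with Gamma^(0) = (1/2)*g'(p) = -T/2,
so Gamma^(alpha) = -((1+alpha)/2)*T.
alpha = 0, -(1+alpha)/2 = -0.5.
Gamma = -0.5 * 1.976514 = -0.9883

-0.9883


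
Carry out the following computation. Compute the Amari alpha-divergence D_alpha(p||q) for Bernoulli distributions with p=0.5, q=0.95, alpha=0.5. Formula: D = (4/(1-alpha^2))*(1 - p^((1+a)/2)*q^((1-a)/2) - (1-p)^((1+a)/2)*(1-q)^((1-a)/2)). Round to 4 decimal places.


Amari alpha-divergence:
D = (4/(1-alpha^2))*(1 - p^((1+a)/2)*q^((1-a)/2) - (1-p)^((1+a)/2)*(1-q)^((1-a)/2)).
alpha = 0.5, p = 0.5, q = 0.95.
e1 = (1+alpha)/2 = 0.75, e2 = (1-alpha)/2 = 0.25.
t1 = p^e1 * q^e2 = 0.5^0.75 * 0.95^0.25 = 0.587027.
t2 = (1-p)^e1 * (1-q)^e2 = 0.5^0.75 * 0.05^0.25 = 0.281171.
4/(1-alpha^2) = 5.333333.
D = 5.333333*(1 - 0.587027 - 0.281171) = 0.7029

0.7029


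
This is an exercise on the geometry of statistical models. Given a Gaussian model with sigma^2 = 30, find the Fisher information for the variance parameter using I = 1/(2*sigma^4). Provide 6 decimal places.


Fisher information for variance: I(sigma^2) = 1/(2*sigma^4).
sigma^2 = 30, so sigma^4 = 900.
I = 1/(2*900) = 1/1800 = 0.000556

0.000556


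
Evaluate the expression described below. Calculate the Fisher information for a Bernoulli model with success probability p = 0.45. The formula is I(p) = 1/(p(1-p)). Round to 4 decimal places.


For Bernoulli(p), Fisher information is I(p) = 1/(p*(1-p)).
p = 0.45, 1-p = 0.55.
p*(1-p) = 0.2475.
I(p) = 1/0.2475 = 4.0404

4.0404


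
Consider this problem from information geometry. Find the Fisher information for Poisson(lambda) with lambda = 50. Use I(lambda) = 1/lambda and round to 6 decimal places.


Fisher information for Poisson: I(lambda) = 1/lambda.
lambda = 50.
I(lambda) = 1/50 = 0.020000

0.020000


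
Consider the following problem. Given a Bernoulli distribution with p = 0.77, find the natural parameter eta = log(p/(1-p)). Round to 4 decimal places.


Natural parameter for Bernoulli: eta = log(p/(1-p)).
p = 0.77, 1-p = 0.23.
p/(1-p) = 3.347826.
eta = log(3.347826) = 1.2083

1.2083


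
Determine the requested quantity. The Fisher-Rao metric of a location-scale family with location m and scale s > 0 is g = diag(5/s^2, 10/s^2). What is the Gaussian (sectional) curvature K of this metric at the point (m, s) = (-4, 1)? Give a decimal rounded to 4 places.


The metric has the form g = (A dm^2 + B ds^2)/s^2 with A = 5, B = 10.
Substitute u = sqrt(A/B)*m: g = B*(du^2 + ds^2)/s^2, i.e. B times the
Poincare upper half-plane metric, which has constant Gaussian curvature -1.
Scaling a 2D metric by a constant c divides the Gaussian curvature by c,
so K = -1/B = -1/(10) = -0.1000 everywhere (the point (m, s) = (-4, 1) is irrelevant:
the curvature is constant).
The requested Gaussian curvature is K = -0.1000.

-0.1000


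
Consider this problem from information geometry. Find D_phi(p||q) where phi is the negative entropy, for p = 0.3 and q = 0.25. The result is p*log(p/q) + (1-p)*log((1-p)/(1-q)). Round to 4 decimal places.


Bregman divergence with negative entropy generator:
D = p*log(p/q) + (1-p)*log((1-p)/(1-q)).
p = 0.3, q = 0.25.
p*log(p/q) = 0.3*log(0.3/0.25) = 0.054696.
(1-p)*log((1-p)/(1-q)) = 0.7*log(0.7/0.75) = -0.048295.
D = 0.054696 + -0.048295 = 0.0064

0.0064


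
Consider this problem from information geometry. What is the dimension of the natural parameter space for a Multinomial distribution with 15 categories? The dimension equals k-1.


Exponential family dimension calculation:
For Multinomial with k=15 categories, dim = k-1 = 14.

14


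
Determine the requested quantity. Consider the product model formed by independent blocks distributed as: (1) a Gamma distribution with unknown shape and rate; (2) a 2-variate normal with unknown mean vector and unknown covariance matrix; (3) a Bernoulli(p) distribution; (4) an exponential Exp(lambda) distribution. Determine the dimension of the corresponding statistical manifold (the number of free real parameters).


The dimension of a statistical manifold equals the number of free
(independent) real parameters of the model. For a product of independent
blocks the parameter counts add.
- Gamma (shape, rate): 2.
- 2-variate normal: 2 (mean) + 2*3/2 = 3 (symmetric covariance) = 5.
- Bernoulli (p): 1.
- exponential (lambda): 1.
Total = 2 + 5 + 1 + 1 = 9.
Dimension = 9

9


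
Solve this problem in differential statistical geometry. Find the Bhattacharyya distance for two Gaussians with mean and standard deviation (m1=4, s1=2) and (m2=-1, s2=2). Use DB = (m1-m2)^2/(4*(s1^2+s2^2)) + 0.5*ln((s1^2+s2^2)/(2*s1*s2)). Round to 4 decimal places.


Bhattacharyya distance between two Gaussians:
DB = (m1-m2)^2/(4*(s1^2+s2^2)) + (1/2)*ln((s1^2+s2^2)/(2*s1*s2)).
(m1-m2)^2 = (5)^2 = 25.
s1^2+s2^2 = 4 + 4 = 8.
term1 = 25/32 = 0.78125.
term2 = 0.5*ln(8/8.0) = 0.0.
DB = 0.78125 + 0.0 = 0.7813

0.7813


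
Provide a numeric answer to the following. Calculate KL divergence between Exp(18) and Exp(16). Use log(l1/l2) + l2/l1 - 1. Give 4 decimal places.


KL divergence for exponential family:
KL = log(l1/l2) + l2/l1 - 1.
log(18/16) = 0.117783.
16/18 = 0.888889.
KL = 0.117783 + 0.888889 - 1 = 0.0067

0.0067


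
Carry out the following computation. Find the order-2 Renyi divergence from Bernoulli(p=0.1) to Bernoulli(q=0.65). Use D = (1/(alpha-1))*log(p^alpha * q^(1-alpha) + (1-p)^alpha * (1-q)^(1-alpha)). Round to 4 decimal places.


Renyi divergence of order alpha between Bernoulli distributions:
D = (1/(alpha-1))*log(p^alpha * q^(1-alpha) + (1-p)^alpha * (1-q)^(1-alpha)).
alpha = 2, p = 0.1, q = 0.65.
p^alpha * q^(1-alpha) = 0.1^2 * 0.65^-1 = 0.015385.
(1-p)^alpha * (1-q)^(1-alpha) = 0.9^2 * 0.35^-1 = 2.314286.
sum = 0.015385 + 2.314286 = 2.32967.
D = (1/1)*log(2.32967) = 0.8457

0.8457


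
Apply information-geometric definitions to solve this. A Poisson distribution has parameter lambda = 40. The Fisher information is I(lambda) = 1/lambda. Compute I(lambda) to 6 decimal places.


Fisher information for Poisson: I(lambda) = 1/lambda.
lambda = 40.
I(lambda) = 1/40 = 0.025000

0.025000


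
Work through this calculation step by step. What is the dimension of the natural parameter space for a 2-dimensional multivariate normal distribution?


Exponential family dimension calculation:
For 2-dim MVN: mean has 2 params, covariance has 2*3/2 = 3 unique entries.
Total dim = 2 + 3 = 5.

5


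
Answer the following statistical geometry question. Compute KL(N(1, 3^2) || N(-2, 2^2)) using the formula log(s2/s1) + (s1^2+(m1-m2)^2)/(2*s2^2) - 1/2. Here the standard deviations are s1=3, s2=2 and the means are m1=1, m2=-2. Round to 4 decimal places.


KL divergence between normal distributions:
KL = log(s2/s1) + (s1^2 + (m1-m2)^2)/(2*s2^2) - 1/2.
log(2/3) = -0.405465.
(3^2 + (1--2)^2)/(2*2^2) = (9 + 9)/8 = 2.25.
KL = -0.405465 + 2.25 - 0.5 = 1.3445

1.3445


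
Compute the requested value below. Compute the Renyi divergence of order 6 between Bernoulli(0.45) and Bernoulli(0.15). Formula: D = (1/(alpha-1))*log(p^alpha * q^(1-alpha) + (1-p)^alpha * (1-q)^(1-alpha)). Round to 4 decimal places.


Renyi divergence of order alpha between Bernoulli distributions:
D = (1/(alpha-1))*log(p^alpha * q^(1-alpha) + (1-p)^alpha * (1-q)^(1-alpha)).
alpha = 6, p = 0.45, q = 0.15.
p^alpha * q^(1-alpha) = 0.45^6 * 0.15^-5 = 109.35.
(1-p)^alpha * (1-q)^(1-alpha) = 0.55^6 * 0.85^-5 = 0.062385.
sum = 109.35 + 0.062385 = 109.412385.
D = (1/5)*log(109.412385) = 0.9390

0.9390


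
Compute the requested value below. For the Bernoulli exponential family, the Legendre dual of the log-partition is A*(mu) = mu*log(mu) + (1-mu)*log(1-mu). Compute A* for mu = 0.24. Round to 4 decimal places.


Legendre transform for Bernoulli:
A*(mu) = mu*log(mu) + (1-mu)*log(1-mu).
mu = 0.24, 1-mu = 0.76.
mu*log(mu) = 0.24*log(0.24) = -0.342508.
(1-mu)*log(1-mu) = 0.76*log(0.76) = -0.208572.
A* = -0.342508 + -0.208572 = -0.5511

-0.5511


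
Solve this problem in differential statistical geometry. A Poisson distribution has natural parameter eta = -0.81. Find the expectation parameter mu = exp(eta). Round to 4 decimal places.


Expectation parameter for Poisson exponential family:
mu = exp(eta).
eta = -0.81.
mu = exp(-0.81) = 0.4449

0.4449


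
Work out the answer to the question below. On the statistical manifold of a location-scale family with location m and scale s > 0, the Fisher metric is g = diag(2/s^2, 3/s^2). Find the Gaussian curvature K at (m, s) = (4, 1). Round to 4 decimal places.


The metric has the form g = (A dm^2 + B ds^2)/s^2 with A = 2, B = 3.
Substitute u = sqrt(A/B)*m: g = B*(du^2 + ds^2)/s^2, i.e. B times the
Poincare upper half-plane metric, which has constant Gaussian curvature -1.
Scaling a 2D metric by a constant c divides the Gaussian curvature by c,
so K = -1/B = -1/(3) = -0.3333 everywhere (the point (m, s) = (4, 1) is irrelevant:
the curvature is constant).
The requested Gaussian curvature is K = -0.3333.

-0.3333


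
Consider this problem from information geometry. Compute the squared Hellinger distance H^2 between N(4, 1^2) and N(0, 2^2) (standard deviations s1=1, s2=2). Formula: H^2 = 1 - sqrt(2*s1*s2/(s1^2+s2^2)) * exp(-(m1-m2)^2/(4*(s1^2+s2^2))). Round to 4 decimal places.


Squared Hellinger distance for Gaussians:
H^2 = 1 - sqrt(2*s1*s2/(s1^2+s2^2)) * exp(-(m1-m2)^2/(4*(s1^2+s2^2))).
s1^2 = 1, s2^2 = 4, s1^2+s2^2 = 5.
sqrt(2*1*2/(5)) = 0.894427.
(m1-m2)^2 = (4)^2 = 16.
exp(-16/(4*5)) = exp(-0.8) = 0.449329.
H^2 = 1 - 0.894427*0.449329 = 0.5981

0.5981


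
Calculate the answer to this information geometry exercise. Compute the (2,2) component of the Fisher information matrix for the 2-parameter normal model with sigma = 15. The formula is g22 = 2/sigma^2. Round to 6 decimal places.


For the 2-parameter normal family, the Fisher metric has:
  g11 = 1/sigma^2, g22 = 2/sigma^2.
sigma = 15, sigma^2 = 225.
g22 = 0.008889

0.008889


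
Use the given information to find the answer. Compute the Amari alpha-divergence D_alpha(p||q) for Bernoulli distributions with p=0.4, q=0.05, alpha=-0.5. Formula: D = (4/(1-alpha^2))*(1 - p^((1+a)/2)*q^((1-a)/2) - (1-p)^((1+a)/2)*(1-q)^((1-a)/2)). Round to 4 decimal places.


Amari alpha-divergence:
D = (4/(1-alpha^2))*(1 - p^((1+a)/2)*q^((1-a)/2) - (1-p)^((1+a)/2)*(1-q)^((1-a)/2)).
alpha = -0.5, p = 0.4, q = 0.05.
e1 = (1+alpha)/2 = 0.25, e2 = (1-alpha)/2 = 0.75.
t1 = p^e1 * q^e2 = 0.4^0.25 * 0.05^0.75 = 0.08409.
t2 = (1-p)^e1 * (1-q)^e2 = 0.6^0.25 * 0.95^0.75 = 0.846897.
4/(1-alpha^2) = 5.333333.
D = 5.333333*(1 - 0.08409 - 0.846897) = 0.3681

0.3681


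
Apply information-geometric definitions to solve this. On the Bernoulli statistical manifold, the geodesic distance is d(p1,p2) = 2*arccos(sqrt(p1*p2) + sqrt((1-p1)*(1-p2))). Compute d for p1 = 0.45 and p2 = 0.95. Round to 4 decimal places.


Geodesic distance on Bernoulli manifold:
d(p1,p2) = 2*arccos(sqrt(p1*p2) + sqrt((1-p1)*(1-p2))).
sqrt(p1*p2) = sqrt(0.45*0.95) = 0.653835.
sqrt((1-p1)*(1-p2)) = sqrt(0.55*0.05) = 0.165831.
arg = 0.653835 + 0.165831 = 0.819666.
d = 2*arccos(0.819666) = 1.2199

1.2199


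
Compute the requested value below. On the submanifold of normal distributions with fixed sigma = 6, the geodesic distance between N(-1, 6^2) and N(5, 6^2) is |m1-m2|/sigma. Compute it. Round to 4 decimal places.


On the fixed-variance normal subfamily, geodesic distance = |m1-m2|/sigma.
|-1 - 5| = 6.
sigma = 6.
d = 6/6 = 1.0000

1.0000


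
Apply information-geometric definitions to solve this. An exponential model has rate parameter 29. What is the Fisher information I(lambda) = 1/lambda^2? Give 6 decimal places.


Fisher information for exponential: I(lambda) = 1/lambda^2.
lambda = 29, lambda^2 = 841.
I = 1/841 = 0.001189

0.001189


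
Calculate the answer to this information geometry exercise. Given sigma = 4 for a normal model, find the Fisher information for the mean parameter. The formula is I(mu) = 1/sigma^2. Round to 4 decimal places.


The Fisher information for the mean of a normal distribution is I(mu) = 1/sigma^2.
sigma = 4, so sigma^2 = 16.
I(mu) = 1/16 = 0.0625

0.0625


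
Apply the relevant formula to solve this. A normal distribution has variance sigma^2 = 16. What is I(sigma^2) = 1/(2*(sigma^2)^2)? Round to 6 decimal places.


Fisher information for variance: I(sigma^2) = 1/(2*sigma^4).
sigma^2 = 16, so sigma^4 = 256.
I = 1/(2*256) = 1/512 = 0.001953

0.001953


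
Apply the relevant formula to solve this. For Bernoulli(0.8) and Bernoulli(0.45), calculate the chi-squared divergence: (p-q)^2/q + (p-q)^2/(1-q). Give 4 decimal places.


Chi-squared divergence between Bernoulli distributions:
chi^2 = (p-q)^2/q + (p-q)^2/(1-q).
p = 0.8, q = 0.45, p-q = 0.35.
(p-q)^2 = 0.1225.
term1 = 0.1225/0.45 = 0.272222.
term2 = 0.1225/0.55 = 0.222727.
chi^2 = 0.272222 + 0.222727 = 0.4949

0.4949


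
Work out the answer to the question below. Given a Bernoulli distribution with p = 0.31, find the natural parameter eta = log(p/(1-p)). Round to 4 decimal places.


Natural parameter for Bernoulli: eta = log(p/(1-p)).
p = 0.31, 1-p = 0.69.
p/(1-p) = 0.449275.
eta = log(0.449275) = -0.8001

-0.8001


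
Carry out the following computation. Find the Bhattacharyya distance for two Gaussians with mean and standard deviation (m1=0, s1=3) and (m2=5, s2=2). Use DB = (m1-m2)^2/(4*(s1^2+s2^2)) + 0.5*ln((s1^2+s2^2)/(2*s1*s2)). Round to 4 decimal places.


Bhattacharyya distance between two Gaussians:
DB = (m1-m2)^2/(4*(s1^2+s2^2)) + (1/2)*ln((s1^2+s2^2)/(2*s1*s2)).
(m1-m2)^2 = (-5)^2 = 25.
s1^2+s2^2 = 9 + 4 = 13.
term1 = 25/52 = 0.480769.
term2 = 0.5*ln(13/12.0) = 0.040021.
DB = 0.480769 + 0.040021 = 0.5208

0.5208


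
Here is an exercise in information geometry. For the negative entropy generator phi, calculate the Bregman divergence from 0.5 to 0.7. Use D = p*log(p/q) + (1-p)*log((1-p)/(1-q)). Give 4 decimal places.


Bregman divergence with negative entropy generator:
D = p*log(p/q) + (1-p)*log((1-p)/(1-q)).
p = 0.5, q = 0.7.
p*log(p/q) = 0.5*log(0.5/0.7) = -0.168236.
(1-p)*log((1-p)/(1-q)) = 0.5*log(0.5/0.3) = 0.255413.
D = -0.168236 + 0.255413 = 0.0872

0.0872


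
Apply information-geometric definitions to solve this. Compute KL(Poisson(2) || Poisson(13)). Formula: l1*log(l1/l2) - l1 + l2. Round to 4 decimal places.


KL divergence for Poisson:
KL = l1*log(l1/l2) - l1 + l2.
l1 = 2, l2 = 13.
log(2/13) = -1.871802.
l1*log(l1/l2) = 2 * -1.871802 = -3.743604.
KL = -3.743604 - 2 + 13 = 7.2564

7.2564


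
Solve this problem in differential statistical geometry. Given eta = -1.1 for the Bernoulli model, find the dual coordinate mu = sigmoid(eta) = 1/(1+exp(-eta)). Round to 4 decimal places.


Dual coordinate (expectation parameter) for Bernoulli:
mu = 1/(1+exp(-eta)).
eta = -1.1.
exp(-eta) = exp(1.1) = 3.004166.
mu = 1/(1+3.004166) = 0.2497

0.2497


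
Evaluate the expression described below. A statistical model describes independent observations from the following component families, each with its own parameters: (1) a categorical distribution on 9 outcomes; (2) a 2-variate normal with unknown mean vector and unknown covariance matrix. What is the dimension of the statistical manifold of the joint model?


The dimension of a statistical manifold equals the number of free
(independent) real parameters of the model. For a product of independent
blocks the parameter counts add.
- categorical on 9 outcomes (probabilities sum to 1): 9-1 = 8.
- 2-variate normal: 2 (mean) + 2*3/2 = 3 (symmetric covariance) = 5.
Total = 8 + 5 = 13.
Dimension = 13

13


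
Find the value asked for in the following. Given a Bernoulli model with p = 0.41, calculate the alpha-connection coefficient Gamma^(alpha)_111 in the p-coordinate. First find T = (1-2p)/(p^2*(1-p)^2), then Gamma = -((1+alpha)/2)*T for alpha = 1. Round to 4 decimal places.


Skewness (Amari-Chentsov) tensor: T = (1-2p)/(p^2*(1-p)^2).
p = 0.41, 1-2p = 0.18, p^2 = 0.1681, (1-p)^2 = 0.3481.
T = 0.18/(0.1681 * 0.3481) = 3.076102.
In the p-coordinate, Gamma^(alpha) = Gamma^(0) - (alpha/2)*T with Gamma^(0) = (1/2)*g'(p) = -T/2,
so Gamma^(alpha) = -((1+alpha)/2)*T.
alpha = 1, -(1+alpha)/2 = -1.0.
Gamma = -1.0 * 3.076102 = -3.0761

-3.0761


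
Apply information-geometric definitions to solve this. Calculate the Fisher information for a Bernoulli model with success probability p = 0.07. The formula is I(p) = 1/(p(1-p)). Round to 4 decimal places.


For Bernoulli(p), Fisher information is I(p) = 1/(p*(1-p)).
p = 0.07, 1-p = 0.93.
p*(1-p) = 0.0651.
I(p) = 1/0.0651 = 15.3610

15.3610


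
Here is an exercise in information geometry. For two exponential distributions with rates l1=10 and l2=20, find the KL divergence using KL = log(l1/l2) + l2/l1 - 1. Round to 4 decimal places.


KL divergence for exponential family:
KL = log(l1/l2) + l2/l1 - 1.
log(10/20) = -0.693147.
20/10 = 2.0.
KL = -0.693147 + 2.0 - 1 = 0.3069

0.3069


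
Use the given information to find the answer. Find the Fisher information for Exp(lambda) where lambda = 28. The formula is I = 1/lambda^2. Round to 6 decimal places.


Fisher information for exponential: I(lambda) = 1/lambda^2.
lambda = 28, lambda^2 = 784.
I = 1/784 = 0.001276

0.001276


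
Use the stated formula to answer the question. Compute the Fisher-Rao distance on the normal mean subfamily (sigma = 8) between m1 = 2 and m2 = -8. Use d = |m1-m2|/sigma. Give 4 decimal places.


On the fixed-variance normal subfamily, geodesic distance = |m1-m2|/sigma.
|2 - -8| = 10.
sigma = 8.
d = 10/8 = 1.2500

1.2500


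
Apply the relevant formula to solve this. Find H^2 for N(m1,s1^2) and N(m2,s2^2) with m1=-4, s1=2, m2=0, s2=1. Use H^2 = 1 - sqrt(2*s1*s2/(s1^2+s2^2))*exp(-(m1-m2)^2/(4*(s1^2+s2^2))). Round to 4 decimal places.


Squared Hellinger distance for Gaussians:
H^2 = 1 - sqrt(2*s1*s2/(s1^2+s2^2)) * exp(-(m1-m2)^2/(4*(s1^2+s2^2))).
s1^2 = 4, s2^2 = 1, s1^2+s2^2 = 5.
sqrt(2*2*1/(5)) = 0.894427.
(m1-m2)^2 = (-4)^2 = 16.
exp(-16/(4*5)) = exp(-0.8) = 0.449329.
H^2 = 1 - 0.894427*0.449329 = 0.5981

0.5981


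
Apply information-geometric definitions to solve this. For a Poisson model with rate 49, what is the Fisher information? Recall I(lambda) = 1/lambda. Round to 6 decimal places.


Fisher information for Poisson: I(lambda) = 1/lambda.
lambda = 49.
I(lambda) = 1/49 = 0.020408

0.020408


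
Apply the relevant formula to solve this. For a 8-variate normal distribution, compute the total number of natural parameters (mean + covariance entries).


Exponential family dimension calculation:
For 8-dim MVN: mean has 8 params, covariance has 8*9/2 = 36 unique entries.
Total dim = 8 + 36 = 44.

44


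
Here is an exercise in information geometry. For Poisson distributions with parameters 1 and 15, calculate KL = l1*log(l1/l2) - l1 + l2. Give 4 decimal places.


KL divergence for Poisson:
KL = l1*log(l1/l2) - l1 + l2.
l1 = 1, l2 = 15.
log(1/15) = -2.70805.
l1*log(l1/l2) = 1 * -2.70805 = -2.70805.
KL = -2.70805 - 1 + 15 = 11.2919

11.2919


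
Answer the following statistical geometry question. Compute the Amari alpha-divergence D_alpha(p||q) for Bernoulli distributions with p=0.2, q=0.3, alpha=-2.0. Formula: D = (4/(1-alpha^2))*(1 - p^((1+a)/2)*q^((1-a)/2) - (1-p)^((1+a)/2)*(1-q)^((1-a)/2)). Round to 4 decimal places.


Amari alpha-divergence:
D = (4/(1-alpha^2))*(1 - p^((1+a)/2)*q^((1-a)/2) - (1-p)^((1+a)/2)*(1-q)^((1-a)/2)).
alpha = -2.0, p = 0.2, q = 0.3.
e1 = (1+alpha)/2 = -0.5, e2 = (1-alpha)/2 = 1.5.
t1 = p^e1 * q^e2 = 0.2^-0.5 * 0.3^1.5 = 0.367423.
t2 = (1-p)^e1 * (1-q)^e2 = 0.8^-0.5 * 0.7^1.5 = 0.65479.
4/(1-alpha^2) = -1.333333.
D = -1.333333*(1 - 0.367423 - 0.65479) = 0.0296

0.0296


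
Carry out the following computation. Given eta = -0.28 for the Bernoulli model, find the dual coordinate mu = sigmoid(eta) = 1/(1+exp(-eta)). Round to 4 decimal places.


Dual coordinate (expectation parameter) for Bernoulli:
mu = 1/(1+exp(-eta)).
eta = -0.28.
exp(-eta) = exp(0.28) = 1.32313.
mu = 1/(1+1.32313) = 0.4305

0.4305


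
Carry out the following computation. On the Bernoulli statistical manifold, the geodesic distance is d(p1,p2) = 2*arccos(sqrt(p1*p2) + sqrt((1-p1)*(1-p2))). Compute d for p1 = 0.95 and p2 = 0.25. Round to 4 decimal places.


Geodesic distance on Bernoulli manifold:
d(p1,p2) = 2*arccos(sqrt(p1*p2) + sqrt((1-p1)*(1-p2))).
sqrt(p1*p2) = sqrt(0.95*0.25) = 0.48734.
sqrt((1-p1)*(1-p2)) = sqrt(0.05*0.75) = 0.193649.
arg = 0.48734 + 0.193649 = 0.680989.
d = 2*arccos(0.680989) = 1.6434

1.6434


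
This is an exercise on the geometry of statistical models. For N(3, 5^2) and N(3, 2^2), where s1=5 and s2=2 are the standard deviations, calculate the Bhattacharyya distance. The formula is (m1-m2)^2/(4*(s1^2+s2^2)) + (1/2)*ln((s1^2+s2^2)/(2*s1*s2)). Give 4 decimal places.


Bhattacharyya distance between two Gaussians:
DB = (m1-m2)^2/(4*(s1^2+s2^2)) + (1/2)*ln((s1^2+s2^2)/(2*s1*s2)).
(m1-m2)^2 = (0)^2 = 0.
s1^2+s2^2 = 25 + 4 = 29.
term1 = 0/116 = 0.0.
term2 = 0.5*ln(29/20.0) = 0.185782.
DB = 0.0 + 0.185782 = 0.1858

0.1858


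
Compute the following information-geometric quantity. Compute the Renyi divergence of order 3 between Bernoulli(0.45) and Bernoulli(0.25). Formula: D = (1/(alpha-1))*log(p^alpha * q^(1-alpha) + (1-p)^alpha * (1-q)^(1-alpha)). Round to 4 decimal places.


Renyi divergence of order alpha between Bernoulli distributions:
D = (1/(alpha-1))*log(p^alpha * q^(1-alpha) + (1-p)^alpha * (1-q)^(1-alpha)).
alpha = 3, p = 0.45, q = 0.25.
p^alpha * q^(1-alpha) = 0.45^3 * 0.25^-2 = 1.458.
(1-p)^alpha * (1-q)^(1-alpha) = 0.55^3 * 0.75^-2 = 0.295778.
sum = 1.458 + 0.295778 = 1.753778.
D = (1/2)*log(1.753778) = 0.2809

0.2809


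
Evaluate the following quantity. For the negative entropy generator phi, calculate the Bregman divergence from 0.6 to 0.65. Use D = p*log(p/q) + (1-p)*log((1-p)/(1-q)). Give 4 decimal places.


Bregman divergence with negative entropy generator:
D = p*log(p/q) + (1-p)*log((1-p)/(1-q)).
p = 0.6, q = 0.65.
p*log(p/q) = 0.6*log(0.6/0.65) = -0.048026.
(1-p)*log((1-p)/(1-q)) = 0.4*log(0.4/0.35) = 0.053413.
D = -0.048026 + 0.053413 = 0.0054

0.0054


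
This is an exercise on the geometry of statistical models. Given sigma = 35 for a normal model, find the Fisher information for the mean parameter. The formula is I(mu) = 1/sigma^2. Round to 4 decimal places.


The Fisher information for the mean of a normal distribution is I(mu) = 1/sigma^2.
sigma = 35, so sigma^2 = 1225.
I(mu) = 1/1225 = 0.0008

0.0008


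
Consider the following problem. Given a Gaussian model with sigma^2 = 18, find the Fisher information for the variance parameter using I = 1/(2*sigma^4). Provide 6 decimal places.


Fisher information for variance: I(sigma^2) = 1/(2*sigma^4).
sigma^2 = 18, so sigma^4 = 324.
I = 1/(2*324) = 1/648 = 0.001543

0.001543


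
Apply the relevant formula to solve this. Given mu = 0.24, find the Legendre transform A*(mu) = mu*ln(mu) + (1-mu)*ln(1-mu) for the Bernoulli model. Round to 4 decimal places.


Legendre transform for Bernoulli:
A*(mu) = mu*log(mu) + (1-mu)*log(1-mu).
mu = 0.24, 1-mu = 0.76.
mu*log(mu) = 0.24*log(0.24) = -0.342508.
(1-mu)*log(1-mu) = 0.76*log(0.76) = -0.208572.
A* = -0.342508 + -0.208572 = -0.5511

-0.5511


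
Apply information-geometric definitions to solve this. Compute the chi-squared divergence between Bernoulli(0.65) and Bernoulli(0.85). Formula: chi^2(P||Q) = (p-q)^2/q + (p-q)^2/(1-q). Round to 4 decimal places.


Chi-squared divergence between Bernoulli distributions:
chi^2 = (p-q)^2/q + (p-q)^2/(1-q).
p = 0.65, q = 0.85, p-q = -0.2.
(p-q)^2 = 0.04.
term1 = 0.04/0.85 = 0.047059.
term2 = 0.04/0.15 = 0.266667.
chi^2 = 0.047059 + 0.266667 = 0.3137

0.3137


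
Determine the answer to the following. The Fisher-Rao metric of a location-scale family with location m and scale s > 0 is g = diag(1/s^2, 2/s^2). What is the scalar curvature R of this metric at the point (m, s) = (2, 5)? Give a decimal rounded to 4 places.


The metric has the form g = (A dm^2 + B ds^2)/s^2 with A = 1, B = 2.
Substitute u = sqrt(A/B)*m: g = B*(du^2 + ds^2)/s^2, i.e. B times the
Poincare upper half-plane metric, which has constant Gaussian curvature -1.
Scaling a 2D metric by a constant c divides the Gaussian curvature by c,
so K = -1/B = -1/(2) = -0.5000 everywhere (the point (m, s) = (2, 5) is irrelevant:
the curvature is constant).
Scalar curvature in dimension 2: R = 2K = -2/(2) = -1.0000.

-1.0000


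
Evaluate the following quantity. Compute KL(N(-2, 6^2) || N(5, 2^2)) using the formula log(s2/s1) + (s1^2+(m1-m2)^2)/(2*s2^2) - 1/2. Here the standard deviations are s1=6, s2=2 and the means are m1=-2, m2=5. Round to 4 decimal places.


KL divergence between normal distributions:
KL = log(s2/s1) + (s1^2 + (m1-m2)^2)/(2*s2^2) - 1/2.
log(2/6) = -1.098612.
(6^2 + (-2-5)^2)/(2*2^2) = (36 + 49)/8 = 10.625.
KL = -1.098612 + 10.625 - 0.5 = 9.0264

9.0264


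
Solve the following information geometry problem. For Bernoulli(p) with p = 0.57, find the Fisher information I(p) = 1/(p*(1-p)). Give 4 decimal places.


For Bernoulli(p), Fisher information is I(p) = 1/(p*(1-p)).
p = 0.57, 1-p = 0.43.
p*(1-p) = 0.2451.
I(p) = 1/0.2451 = 4.0800

4.0800


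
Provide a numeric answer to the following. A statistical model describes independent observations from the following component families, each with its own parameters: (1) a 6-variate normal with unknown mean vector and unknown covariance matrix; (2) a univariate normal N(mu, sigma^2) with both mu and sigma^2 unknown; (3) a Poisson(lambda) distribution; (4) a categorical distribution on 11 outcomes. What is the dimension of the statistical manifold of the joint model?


The dimension of a statistical manifold equals the number of free
(independent) real parameters of the model. For a product of independent
blocks the parameter counts add.
- 6-variate normal: 6 (mean) + 6*7/2 = 21 (symmetric covariance) = 27.
- normal (mu, sigma^2): 2.
- Poisson (lambda): 1.
- categorical on 11 outcomes (probabilities sum to 1): 11-1 = 10.
Total = 27 + 2 + 1 + 10 = 40.
Dimension = 40

40


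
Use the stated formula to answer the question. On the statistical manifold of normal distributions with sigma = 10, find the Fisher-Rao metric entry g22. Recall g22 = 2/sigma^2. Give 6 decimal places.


For the 2-parameter normal family, the Fisher metric has:
  g11 = 1/sigma^2, g22 = 2/sigma^2.
sigma = 10, sigma^2 = 100.
g22 = 0.020000

0.020000


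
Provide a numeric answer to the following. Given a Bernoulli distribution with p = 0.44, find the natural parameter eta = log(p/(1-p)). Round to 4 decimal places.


Natural parameter for Bernoulli: eta = log(p/(1-p)).
p = 0.44, 1-p = 0.56.
p/(1-p) = 0.785714.
eta = log(0.785714) = -0.2412

-0.2412


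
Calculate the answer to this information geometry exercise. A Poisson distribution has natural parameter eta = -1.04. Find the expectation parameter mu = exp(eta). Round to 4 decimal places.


Expectation parameter for Poisson exponential family:
mu = exp(eta).
eta = -1.04.
mu = exp(-1.04) = 0.3535

0.3535


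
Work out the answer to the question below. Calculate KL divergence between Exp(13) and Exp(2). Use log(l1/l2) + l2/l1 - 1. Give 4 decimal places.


KL divergence for exponential family:
KL = log(l1/l2) + l2/l1 - 1.
log(13/2) = 1.871802.
2/13 = 0.153846.
KL = 1.871802 + 0.153846 - 1 = 1.0256

1.0256


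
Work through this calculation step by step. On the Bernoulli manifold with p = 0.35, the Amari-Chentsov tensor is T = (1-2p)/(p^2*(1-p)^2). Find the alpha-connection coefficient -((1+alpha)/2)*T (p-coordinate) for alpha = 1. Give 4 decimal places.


Skewness (Amari-Chentsov) tensor: T = (1-2p)/(p^2*(1-p)^2).
p = 0.35, 1-2p = 0.3, p^2 = 0.1225, (1-p)^2 = 0.4225.
T = 0.3/(0.1225 * 0.4225) = 5.796401.
In the p-coordinate, Gamma^(alpha) = Gamma^(0) - (alpha/2)*T with Gamma^(0) = (1/2)*g'(p) = -T/2,
so Gamma^(alpha) = -((1+alpha)/2)*T.
alpha = 1, -(1+alpha)/2 = -1.0.
Gamma = -1.0 * 5.796401 = -5.7964

-5.7964


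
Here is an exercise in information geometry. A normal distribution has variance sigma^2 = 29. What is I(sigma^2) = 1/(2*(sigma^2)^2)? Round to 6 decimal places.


Fisher information for variance: I(sigma^2) = 1/(2*sigma^4).
sigma^2 = 29, so sigma^4 = 841.
I = 1/(2*841) = 1/1682 = 0.000595

0.000595


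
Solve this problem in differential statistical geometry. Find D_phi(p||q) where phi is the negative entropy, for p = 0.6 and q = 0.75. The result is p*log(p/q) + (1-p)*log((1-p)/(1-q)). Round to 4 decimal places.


Bregman divergence with negative entropy generator:
D = p*log(p/q) + (1-p)*log((1-p)/(1-q)).
p = 0.6, q = 0.75.
p*log(p/q) = 0.6*log(0.6/0.75) = -0.133886.
(1-p)*log((1-p)/(1-q)) = 0.4*log(0.4/0.25) = 0.188001.
D = -0.133886 + 0.188001 = 0.0541

0.0541


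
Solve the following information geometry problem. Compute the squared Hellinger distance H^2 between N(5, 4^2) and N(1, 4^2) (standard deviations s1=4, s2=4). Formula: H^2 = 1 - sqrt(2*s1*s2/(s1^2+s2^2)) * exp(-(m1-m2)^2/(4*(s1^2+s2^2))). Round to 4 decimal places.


Squared Hellinger distance for Gaussians:
H^2 = 1 - sqrt(2*s1*s2/(s1^2+s2^2)) * exp(-(m1-m2)^2/(4*(s1^2+s2^2))).
s1^2 = 16, s2^2 = 16, s1^2+s2^2 = 32.
sqrt(2*4*4/(32)) = 1.0.
(m1-m2)^2 = (4)^2 = 16.
exp(-16/(4*32)) = exp(-0.125) = 0.882497.
H^2 = 1 - 1.0*0.882497 = 0.1175

0.1175


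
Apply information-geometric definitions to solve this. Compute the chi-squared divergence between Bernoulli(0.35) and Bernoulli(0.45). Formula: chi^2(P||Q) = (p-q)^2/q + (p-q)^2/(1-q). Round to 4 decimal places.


Chi-squared divergence between Bernoulli distributions:
chi^2 = (p-q)^2/q + (p-q)^2/(1-q).
p = 0.35, q = 0.45, p-q = -0.1.
(p-q)^2 = 0.01.
term1 = 0.01/0.45 = 0.022222.
term2 = 0.01/0.55 = 0.018182.
chi^2 = 0.022222 + 0.018182 = 0.0404

0.0404


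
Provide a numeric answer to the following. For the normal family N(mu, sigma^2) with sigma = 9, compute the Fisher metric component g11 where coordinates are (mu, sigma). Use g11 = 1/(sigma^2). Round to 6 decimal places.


For the 2-parameter normal family, the Fisher metric has:
  g11 = 1/sigma^2, g22 = 2/sigma^2.
sigma = 9, sigma^2 = 81.
g11 = 0.012346

0.012346


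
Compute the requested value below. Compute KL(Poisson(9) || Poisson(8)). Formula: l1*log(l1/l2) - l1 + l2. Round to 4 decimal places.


KL divergence for Poisson:
KL = l1*log(l1/l2) - l1 + l2.
l1 = 9, l2 = 8.
log(9/8) = 0.117783.
l1*log(l1/l2) = 9 * 0.117783 = 1.060047.
KL = 1.060047 - 9 + 8 = 0.0600

0.0600


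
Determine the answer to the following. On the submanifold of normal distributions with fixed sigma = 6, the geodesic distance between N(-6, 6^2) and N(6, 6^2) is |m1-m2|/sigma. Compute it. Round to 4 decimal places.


On the fixed-variance normal subfamily, geodesic distance = |m1-m2|/sigma.
|-6 - 6| = 12.
sigma = 6.
d = 12/6 = 2.0000

2.0000


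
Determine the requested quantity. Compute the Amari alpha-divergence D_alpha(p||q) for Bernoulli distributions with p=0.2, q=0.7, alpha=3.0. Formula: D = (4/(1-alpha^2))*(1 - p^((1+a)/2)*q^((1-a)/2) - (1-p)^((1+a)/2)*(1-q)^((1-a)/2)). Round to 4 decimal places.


Amari alpha-divergence:
D = (4/(1-alpha^2))*(1 - p^((1+a)/2)*q^((1-a)/2) - (1-p)^((1+a)/2)*(1-q)^((1-a)/2)).
alpha = 3.0, p = 0.2, q = 0.7.
e1 = (1+alpha)/2 = 2.0, e2 = (1-alpha)/2 = -1.0.
t1 = p^e1 * q^e2 = 0.2^2.0 * 0.7^-1.0 = 0.057143.
t2 = (1-p)^e1 * (1-q)^e2 = 0.8^2.0 * 0.3^-1.0 = 2.133333.
4/(1-alpha^2) = -0.5.
D = -0.5*(1 - 0.057143 - 2.133333) = 0.5952

0.5952
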